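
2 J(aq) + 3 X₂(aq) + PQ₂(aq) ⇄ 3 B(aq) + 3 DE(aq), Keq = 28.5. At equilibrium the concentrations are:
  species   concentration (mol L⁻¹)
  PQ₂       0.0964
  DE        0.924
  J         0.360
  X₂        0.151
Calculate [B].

[B] = 0.116 mol L⁻¹

At equilibrium, Keq = [B]³·[DE]³ / ([J]²·[X₂]³·[PQ₂]) = 28.5.
([B])³·(0.924)³ / ((0.360)²·(0.151)³·(0.0964)) = 28.5
[B]³ = 0.00155 ⇒ [B] = 0.116 mol L⁻¹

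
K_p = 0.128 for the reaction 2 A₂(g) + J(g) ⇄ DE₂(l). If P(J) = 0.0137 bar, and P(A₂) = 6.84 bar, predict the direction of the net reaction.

toward reactants

(DE₂ is a pure liquid — omitted from Q_p.)
Q_p = 1 / (P(A₂)²·P(J)) = 1 / ((6.84)²·(0.0137)) = 1.56
Q_p = 1.56 > K_p = 0.128, so the reverse reaction proceeds.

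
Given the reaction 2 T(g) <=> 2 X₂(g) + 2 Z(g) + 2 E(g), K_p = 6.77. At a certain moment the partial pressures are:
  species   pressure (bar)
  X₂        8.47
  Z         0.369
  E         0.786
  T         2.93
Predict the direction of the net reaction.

in the forward direction

Q_p = P(X₂)²·P(Z)²·P(E)² / P(T)² = (8.47)²·(0.369)²·(0.786)² / (2.93)² = 0.703
Q_p = 0.703 < K_p = 6.77, so the forward reaction proceeds.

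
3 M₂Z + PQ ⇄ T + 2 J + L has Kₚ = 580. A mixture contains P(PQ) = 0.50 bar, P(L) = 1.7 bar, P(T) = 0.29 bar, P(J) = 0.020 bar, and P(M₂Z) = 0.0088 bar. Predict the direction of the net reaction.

Qₚ = P(T)·P(J)²·P(L) / (P(M₂Z)³·P(PQ)) = (0.29)·(0.020)²·(1.7) / ((0.0088)³·(0.50)) = 580
Qₚ = 580 = Kₚ, so the system is already at equilibrium.

at equilibrium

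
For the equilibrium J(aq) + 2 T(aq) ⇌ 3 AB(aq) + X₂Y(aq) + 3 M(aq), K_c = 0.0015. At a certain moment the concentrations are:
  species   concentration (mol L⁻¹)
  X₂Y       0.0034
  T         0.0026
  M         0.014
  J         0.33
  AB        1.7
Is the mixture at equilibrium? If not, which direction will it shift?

Q_c = [AB]³·[X₂Y]·[M]³ / ([J]·[T]²) = (1.7)³·(0.0034)·(0.014)³ / ((0.33)·(0.0026)²) = 0.021
Q_c = 0.021 > K_c = 0.0015: net reverse reaction.

no; Q > K, reaction proceeds in reverse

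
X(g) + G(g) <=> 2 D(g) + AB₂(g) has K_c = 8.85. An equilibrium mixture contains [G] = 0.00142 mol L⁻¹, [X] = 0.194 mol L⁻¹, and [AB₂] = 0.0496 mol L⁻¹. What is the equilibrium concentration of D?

[D] = 0.222 mol L⁻¹

At equilibrium, K_c = [D]²·[AB₂] / ([X]·[G]) = 8.85.
([D])²·(0.0496) / ((0.194)·(0.00142)) = 8.85
[D]² = 0.0492 ⇒ [D] = 0.222 mol L⁻¹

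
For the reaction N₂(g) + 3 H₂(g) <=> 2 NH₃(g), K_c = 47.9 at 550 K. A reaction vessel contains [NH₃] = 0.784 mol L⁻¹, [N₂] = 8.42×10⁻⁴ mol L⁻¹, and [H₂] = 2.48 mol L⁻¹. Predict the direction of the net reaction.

Q_c = [NH₃]² / ([N₂]·[H₂]³) = (0.784)² / ((8.42×10⁻⁴)·(2.48)³) = 47.9
Q_c = 47.9 = K_c, so the system is already at equilibrium.

at equilibrium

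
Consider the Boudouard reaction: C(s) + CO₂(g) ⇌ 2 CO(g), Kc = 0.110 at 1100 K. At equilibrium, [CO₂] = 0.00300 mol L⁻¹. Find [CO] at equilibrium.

(C is a pure solid — omitted from Kc.)
At equilibrium, Kc = [CO]² / [CO₂] = 0.110.
([CO])² / (0.00300) = 0.110
[CO]² = 3.30e-4 ⇒ [CO] = 0.0182 mol L⁻¹

[CO] = 0.0182 mol L⁻¹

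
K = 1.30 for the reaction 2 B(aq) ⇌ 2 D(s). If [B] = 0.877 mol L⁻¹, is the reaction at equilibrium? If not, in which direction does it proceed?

neither direction; the system is at equilibrium

(D is a pure solid — omitted from Q.)
Q = 1 / [B]² = 1 / (0.877)² = 1.30
Q = 1.30 = K, so the system is already at equilibrium.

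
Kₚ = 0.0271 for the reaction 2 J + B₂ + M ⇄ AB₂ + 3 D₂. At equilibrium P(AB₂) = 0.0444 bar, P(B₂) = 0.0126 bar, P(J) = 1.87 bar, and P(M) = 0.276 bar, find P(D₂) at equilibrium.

At equilibrium, Kₚ = P(AB₂)·P(D₂)³ / (P(J)²·P(B₂)·P(M)) = 0.0271.
(0.0444)·(P(D₂))³ / ((1.87)²·(0.0126)·(0.276)) = 0.0271
P(D₂)³ = 0.00742 ⇒ P(D₂) = 0.195 bar

P(D₂) = 0.195 bar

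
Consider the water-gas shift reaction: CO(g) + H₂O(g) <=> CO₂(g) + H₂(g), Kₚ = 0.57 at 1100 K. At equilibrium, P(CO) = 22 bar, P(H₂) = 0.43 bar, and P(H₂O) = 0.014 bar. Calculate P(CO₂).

P(CO₂) = 0.41 bar

At equilibrium, Kₚ = P(CO₂)·P(H₂) / (P(CO)·P(H₂O)) = 0.57.
(P(CO₂))·(0.43) / ((22)·(0.014)) = 0.57
P(CO₂) = 0.408 = 0.41 bar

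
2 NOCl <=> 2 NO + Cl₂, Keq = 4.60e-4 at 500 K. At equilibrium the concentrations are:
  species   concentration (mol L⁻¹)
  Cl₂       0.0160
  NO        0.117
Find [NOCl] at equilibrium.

At equilibrium, Keq = [NO]²·[Cl₂] / [NOCl]² = 4.60e-4.
(0.117)²·(0.0160) / ([NOCl])² = 4.60e-4
[NOCl]² = 0.476 ⇒ [NOCl] = 0.690 mol L⁻¹

[NOCl] = 0.690 mol L⁻¹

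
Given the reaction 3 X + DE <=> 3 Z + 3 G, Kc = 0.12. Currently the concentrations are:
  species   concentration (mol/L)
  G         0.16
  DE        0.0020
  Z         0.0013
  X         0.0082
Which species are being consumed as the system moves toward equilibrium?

X, DE (reactants)

Qc = [Z]³·[G]³ / ([X]³·[DE]) = (0.0013)³·(0.16)³ / ((0.0082)³·(0.0020)) = 0.0082
Qc = 0.0082 < Kc = 0.12: net forward reaction.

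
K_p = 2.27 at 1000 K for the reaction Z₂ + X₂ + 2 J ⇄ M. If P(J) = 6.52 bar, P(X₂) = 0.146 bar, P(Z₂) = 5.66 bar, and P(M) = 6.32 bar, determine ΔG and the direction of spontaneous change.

Q_p = P(M) / (P(Z₂)·P(X₂)·P(J)²) = (6.32) / ((5.66)·(0.146)·(6.52)²) = 0.180
ΔG = RT ln(Q_p/K_p) = (8.314 J mol⁻¹ K⁻¹)(1000 K) × ln(0.180/2.27)
   = (8.314 kJ/mol)(-2.535) = -21.1 kJ/mol
ΔG < 0, so the forward reaction is spontaneous (proceeds forward).

ΔG = -21.1 kJ/mol; the forward reaction is spontaneous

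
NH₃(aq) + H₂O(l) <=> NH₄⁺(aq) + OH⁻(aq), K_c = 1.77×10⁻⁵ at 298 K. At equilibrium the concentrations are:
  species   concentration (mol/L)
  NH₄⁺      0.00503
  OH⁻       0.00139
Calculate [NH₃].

[NH₃] = 0.395 mol/L

(H₂O is a pure liquid — omitted from K_c.)
At equilibrium, K_c = [NH₄⁺]·[OH⁻] / [NH₃] = 1.77×10⁻⁵.
(0.00503)·(0.00139) / ([NH₃]) = 1.77×10⁻⁵
[NH₃] = 0.395 mol/L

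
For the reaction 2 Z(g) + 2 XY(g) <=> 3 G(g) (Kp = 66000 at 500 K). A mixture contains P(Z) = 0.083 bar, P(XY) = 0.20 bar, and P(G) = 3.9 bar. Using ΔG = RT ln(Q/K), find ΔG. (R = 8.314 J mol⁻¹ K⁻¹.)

Qp = P(G)³ / (P(Z)²·P(XY)²) = (3.9)³ / ((0.083)²·(0.20)²) = 2.15×10⁵
ΔG = RT ln(Qp/Kp) = (8.314 J mol⁻¹ K⁻¹)(500 K) × ln(2.15×10⁵/66000)
   = (4.157 kJ/mol)(1.181) = 4.91 kJ/mol
ΔG > 0, so the forward reaction is non-spontaneous (proceeds in reverse).

ΔG = 4.91 kJ/mol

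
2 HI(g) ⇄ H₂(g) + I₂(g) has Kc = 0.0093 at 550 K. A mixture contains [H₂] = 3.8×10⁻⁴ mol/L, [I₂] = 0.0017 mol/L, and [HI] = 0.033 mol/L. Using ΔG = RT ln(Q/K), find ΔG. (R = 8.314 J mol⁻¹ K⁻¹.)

ΔG = -12.6 kJ/mol

Qc = [H₂]·[I₂] / [HI]² = (3.8×10⁻⁴)·(0.0017) / (0.033)² = 5.93×10⁻⁴
ΔG = RT ln(Qc/Kc) = (8.314 J mol⁻¹ K⁻¹)(550 K) × ln(5.93×10⁻⁴/0.0093)
   = (4.573 kJ/mol)(-2.753) = -12.6 kJ/mol
ΔG < 0, so the forward reaction is spontaneous (proceeds forward).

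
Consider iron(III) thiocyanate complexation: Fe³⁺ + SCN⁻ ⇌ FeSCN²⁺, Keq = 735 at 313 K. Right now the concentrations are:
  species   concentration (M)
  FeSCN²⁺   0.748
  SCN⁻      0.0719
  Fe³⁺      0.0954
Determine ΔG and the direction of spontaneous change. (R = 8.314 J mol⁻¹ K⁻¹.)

ΔG = -4.97 kJ/mol; the forward reaction is spontaneous

Q = [FeSCN²⁺] / ([Fe³⁺]·[SCN⁻]) = (0.748) / ((0.0954)·(0.0719)) = 109
ΔG = RT ln(Q/Keq) = (8.314 J mol⁻¹ K⁻¹)(313 K) × ln(109/735)
   = (2.602 kJ/mol)(-1.909) = -4.97 kJ/mol
ΔG < 0, so the forward reaction is spontaneous (proceeds forward).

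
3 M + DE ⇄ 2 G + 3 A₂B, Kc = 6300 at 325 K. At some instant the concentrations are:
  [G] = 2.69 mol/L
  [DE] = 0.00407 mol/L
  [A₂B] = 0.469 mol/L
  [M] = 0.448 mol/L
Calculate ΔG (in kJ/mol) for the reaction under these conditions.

Qc = [G]²·[A₂B]³ / ([M]³·[DE]) = (2.69)²·(0.469)³ / ((0.448)³·(0.00407)) = 2040
ΔG = RT ln(Qc/Kc) = (8.314 J mol⁻¹ K⁻¹)(325 K) × ln(2040/6300)
   = (2.702 kJ/mol)(-1.128) = -3.05 kJ/mol
ΔG < 0, so the forward reaction is spontaneous (proceeds forward).

ΔG = -3.05 kJ/mol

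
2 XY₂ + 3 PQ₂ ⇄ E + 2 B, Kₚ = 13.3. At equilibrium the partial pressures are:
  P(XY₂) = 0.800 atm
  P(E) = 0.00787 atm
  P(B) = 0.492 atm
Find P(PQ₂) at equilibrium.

P(PQ₂) = 0.0607 atm

At equilibrium, Kₚ = P(E)·P(B)² / (P(XY₂)²·P(PQ₂)³) = 13.3.
(0.00787)·(0.492)² / ((0.800)²·(P(PQ₂))³) = 13.3
P(PQ₂)³ = 2.24e-4 ⇒ P(PQ₂) = 0.0607 atm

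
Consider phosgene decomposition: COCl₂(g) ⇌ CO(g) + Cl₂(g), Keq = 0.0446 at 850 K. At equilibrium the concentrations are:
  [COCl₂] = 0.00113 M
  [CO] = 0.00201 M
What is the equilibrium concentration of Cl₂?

[Cl₂] = 0.0251 M

At equilibrium, Keq = [CO]·[Cl₂] / [COCl₂] = 0.0446.
(0.00201)·([Cl₂]) / (0.00113) = 0.0446
[Cl₂] = 0.0251 M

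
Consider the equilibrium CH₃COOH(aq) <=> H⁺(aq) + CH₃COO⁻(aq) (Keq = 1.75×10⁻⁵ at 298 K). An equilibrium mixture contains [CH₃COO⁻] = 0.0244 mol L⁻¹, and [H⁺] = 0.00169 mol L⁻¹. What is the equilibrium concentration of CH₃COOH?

[CH₃COOH] = 2.36 mol L⁻¹

At equilibrium, Keq = [H⁺]·[CH₃COO⁻] / [CH₃COOH] = 1.75×10⁻⁵.
(0.00169)·(0.0244) / ([CH₃COOH]) = 1.75×10⁻⁵
[CH₃COOH] = 2.36 mol L⁻¹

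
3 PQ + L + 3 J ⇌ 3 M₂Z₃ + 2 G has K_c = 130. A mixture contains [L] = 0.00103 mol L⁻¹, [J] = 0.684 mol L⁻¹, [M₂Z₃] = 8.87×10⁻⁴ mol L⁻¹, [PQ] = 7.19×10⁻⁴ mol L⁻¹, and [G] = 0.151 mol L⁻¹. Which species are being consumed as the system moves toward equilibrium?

none (at equilibrium)

Q_c = [M₂Z₃]³·[G]² / ([PQ]³·[L]·[J]³) = (8.87×10⁻⁴)³·(0.151)² / ((7.19×10⁻⁴)³·(0.00103)·(0.684)³) = 130
Q_c = 130 = K_c; the system is at equilibrium.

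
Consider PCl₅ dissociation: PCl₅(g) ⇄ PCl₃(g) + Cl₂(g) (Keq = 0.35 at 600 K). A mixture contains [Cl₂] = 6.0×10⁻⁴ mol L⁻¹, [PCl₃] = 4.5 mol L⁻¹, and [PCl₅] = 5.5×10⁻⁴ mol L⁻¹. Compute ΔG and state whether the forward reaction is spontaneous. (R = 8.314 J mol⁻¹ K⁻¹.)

ΔG = 13.2 kJ/mol; the forward reaction is non-spontaneous

Q = [PCl₃]·[Cl₂] / [PCl₅] = (4.5)·(6.0×10⁻⁴) / (5.5×10⁻⁴) = 4.91
ΔG = RT ln(Q/Keq) = (8.314 J mol⁻¹ K⁻¹)(600 K) × ln(4.91/0.35)
   = (4.988 kJ/mol)(2.641) = 13.2 kJ/mol
ΔG > 0, so the forward reaction is non-spontaneous (proceeds in reverse).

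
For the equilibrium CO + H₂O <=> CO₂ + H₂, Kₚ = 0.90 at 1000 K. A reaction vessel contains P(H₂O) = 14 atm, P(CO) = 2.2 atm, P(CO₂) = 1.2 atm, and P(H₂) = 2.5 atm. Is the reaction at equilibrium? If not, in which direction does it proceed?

to the right

Qₚ = P(CO₂)·P(H₂) / (P(CO)·P(H₂O)) = (1.2)·(2.5) / ((2.2)·(14)) = 0.097
Qₚ = 0.097 < Kₚ = 0.90, so the forward reaction proceeds.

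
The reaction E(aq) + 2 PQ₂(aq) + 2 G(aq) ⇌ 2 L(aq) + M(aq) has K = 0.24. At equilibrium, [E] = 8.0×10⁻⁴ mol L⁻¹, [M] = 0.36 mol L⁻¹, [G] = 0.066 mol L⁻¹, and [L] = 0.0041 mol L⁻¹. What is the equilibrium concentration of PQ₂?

[PQ₂] = 2.7 mol L⁻¹

At equilibrium, K = [L]²·[M] / ([E]·[PQ₂]²·[G]²) = 0.24.
(0.0041)²·(0.36) / ((8.0×10⁻⁴)·([PQ₂])²·(0.066)²) = 0.24
[PQ₂]² = 7.24 ⇒ [PQ₂] = 2.7 mol L⁻¹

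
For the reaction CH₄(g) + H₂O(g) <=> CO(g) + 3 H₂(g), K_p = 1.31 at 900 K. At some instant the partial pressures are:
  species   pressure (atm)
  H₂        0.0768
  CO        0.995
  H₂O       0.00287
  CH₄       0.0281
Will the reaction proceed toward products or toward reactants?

Q_p = P(CO)·P(H₂)³ / (P(CH₄)·P(H₂O)) = (0.995)·(0.0768)³ / ((0.0281)·(0.00287)) = 5.59
Q_p = 5.59 > K_p = 1.31, so the reverse reaction proceeds.

in the reverse direction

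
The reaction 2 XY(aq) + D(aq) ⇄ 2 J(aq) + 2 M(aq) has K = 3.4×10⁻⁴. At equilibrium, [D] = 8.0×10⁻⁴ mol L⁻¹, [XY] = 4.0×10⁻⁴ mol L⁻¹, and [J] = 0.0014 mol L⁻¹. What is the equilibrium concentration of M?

[M] = 1.5×10⁻⁴ mol L⁻¹

At equilibrium, K = [J]²·[M]² / ([XY]²·[D]) = 3.4×10⁻⁴.
(0.0014)²·([M])² / ((4.0×10⁻⁴)²·(8.0×10⁻⁴)) = 3.4×10⁻⁴
[M]² = 2.22×10⁻⁸ ⇒ [M] = 1.5×10⁻⁴ mol L⁻¹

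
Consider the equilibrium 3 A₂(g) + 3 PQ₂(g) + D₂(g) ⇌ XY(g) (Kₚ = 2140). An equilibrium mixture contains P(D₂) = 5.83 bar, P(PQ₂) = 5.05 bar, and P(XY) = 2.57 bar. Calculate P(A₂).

At equilibrium, Kₚ = P(XY) / (P(A₂)³·P(PQ₂)³·P(D₂)) = 2140.
(2.57) / ((P(A₂))³·(5.05)³·(5.83)) = 2140
P(A₂)³ = 1.60e-6 ⇒ P(A₂) = 0.0117 bar

P(A₂) = 0.0117 bar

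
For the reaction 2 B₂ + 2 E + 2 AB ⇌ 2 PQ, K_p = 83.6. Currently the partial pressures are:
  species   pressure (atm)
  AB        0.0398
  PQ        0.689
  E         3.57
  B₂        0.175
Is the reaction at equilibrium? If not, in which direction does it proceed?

Q_p = P(PQ)² / (P(B₂)²·P(E)²·P(AB)²) = (0.689)² / ((0.175)²·(3.57)²·(0.0398)²) = 768
Q_p = 768 > K_p = 83.6, so the reverse reaction proceeds.

toward reactants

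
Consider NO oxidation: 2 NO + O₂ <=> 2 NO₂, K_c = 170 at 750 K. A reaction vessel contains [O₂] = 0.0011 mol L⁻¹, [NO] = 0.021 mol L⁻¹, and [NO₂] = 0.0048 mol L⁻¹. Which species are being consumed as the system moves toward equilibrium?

Q_c = [NO₂]² / ([NO]²·[O₂]) = (0.0048)² / ((0.021)²·(0.0011)) = 47
Q_c = 47 < K_c = 170: net forward reaction.

NO, O₂ (reactants)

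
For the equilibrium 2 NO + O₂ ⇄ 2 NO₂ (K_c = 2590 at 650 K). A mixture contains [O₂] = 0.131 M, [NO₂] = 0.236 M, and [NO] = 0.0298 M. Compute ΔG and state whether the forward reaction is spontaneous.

ΔG = -9.12 kJ/mol; the forward reaction is spontaneous

Q_c = [NO₂]² / ([NO]²·[O₂]) = (0.236)² / ((0.0298)²·(0.131)) = 479
ΔG = RT ln(Q_c/K_c) = (8.314 J mol⁻¹ K⁻¹)(650 K) × ln(479/2590)
   = (5.404 kJ/mol)(-1.688) = -9.12 kJ/mol
ΔG < 0, so the forward reaction is spontaneous (proceeds forward).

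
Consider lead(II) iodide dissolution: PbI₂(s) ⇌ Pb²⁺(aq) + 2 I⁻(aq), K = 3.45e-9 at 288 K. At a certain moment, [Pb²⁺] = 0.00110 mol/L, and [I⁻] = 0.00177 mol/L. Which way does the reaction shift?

(PbI₂ is a pure solid — omitted from Q.)
Q = [Pb²⁺]·[I⁻]² = (0.00110)·(0.00177)² = 3.45e-9
Q = 3.45e-9 = K, so the system is already at equilibrium.

at equilibrium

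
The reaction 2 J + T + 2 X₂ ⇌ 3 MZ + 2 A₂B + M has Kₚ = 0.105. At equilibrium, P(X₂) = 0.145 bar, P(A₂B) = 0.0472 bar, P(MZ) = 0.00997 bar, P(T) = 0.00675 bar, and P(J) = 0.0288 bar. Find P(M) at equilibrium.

P(M) = 5.60 bar

At equilibrium, Kₚ = P(MZ)³·P(A₂B)²·P(M) / (P(J)²·P(T)·P(X₂)²) = 0.105.
(0.00997)³·(0.0472)²·(P(M)) / ((0.0288)²·(0.00675)·(0.145)²) = 0.105
P(M) = 5.60 bar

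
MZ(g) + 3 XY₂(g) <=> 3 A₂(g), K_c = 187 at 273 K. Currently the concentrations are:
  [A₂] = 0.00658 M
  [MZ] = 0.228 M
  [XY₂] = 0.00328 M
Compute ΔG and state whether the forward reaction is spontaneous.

ΔG = -3.78 kJ/mol; the forward reaction is spontaneous

Q_c = [A₂]³ / ([MZ]·[XY₂]³) = (0.00658)³ / ((0.228)·(0.00328)³) = 35.4
ΔG = RT ln(Q_c/K_c) = (8.314 J mol⁻¹ K⁻¹)(273 K) × ln(35.4/187)
   = (2.270 kJ/mol)(-1.664) = -3.78 kJ/mol
ΔG < 0, so the forward reaction is spontaneous (proceeds forward).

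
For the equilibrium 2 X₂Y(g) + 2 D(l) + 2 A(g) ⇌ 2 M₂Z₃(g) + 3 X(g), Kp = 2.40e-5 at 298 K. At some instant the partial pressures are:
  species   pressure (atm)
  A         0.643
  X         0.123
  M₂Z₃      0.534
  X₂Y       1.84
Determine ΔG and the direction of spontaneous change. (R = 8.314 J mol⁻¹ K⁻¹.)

ΔG = 6.84 kJ/mol; the forward reaction is non-spontaneous

(D is a pure liquid — omitted from Qp.)
Qp = P(M₂Z₃)²·P(X)³ / (P(X₂Y)²·P(A)²) = (0.534)²·(0.123)³ / ((1.84)²·(0.643)²) = 3.79e-4
ΔG = RT ln(Qp/Kp) = (8.314 J mol⁻¹ K⁻¹)(298 K) × ln(3.79e-4/2.40e-5)
   = (2.478 kJ/mol)(2.759) = 6.84 kJ/mol
ΔG > 0, so the forward reaction is non-spontaneous (proceeds in reverse).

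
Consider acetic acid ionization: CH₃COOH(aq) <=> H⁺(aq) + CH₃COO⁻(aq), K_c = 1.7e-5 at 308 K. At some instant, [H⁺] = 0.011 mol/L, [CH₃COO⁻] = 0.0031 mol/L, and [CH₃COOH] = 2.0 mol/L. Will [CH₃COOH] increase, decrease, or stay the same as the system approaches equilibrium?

stay the same

Q_c = [H⁺]·[CH₃COO⁻] / [CH₃COOH] = (0.011)·(0.0031) / (2.0) = 1.7e-5
Q_c = 1.7e-5 = K_c; the system is at equilibrium.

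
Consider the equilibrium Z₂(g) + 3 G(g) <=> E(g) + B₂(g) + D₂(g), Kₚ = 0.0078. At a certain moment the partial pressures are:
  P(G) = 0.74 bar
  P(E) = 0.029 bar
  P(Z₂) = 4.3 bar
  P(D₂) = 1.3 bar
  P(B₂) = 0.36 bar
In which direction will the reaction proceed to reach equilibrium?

Qₚ = P(E)·P(B₂)·P(D₂) / (P(Z₂)·P(G)³) = (0.029)·(0.36)·(1.3) / ((4.3)·(0.74)³) = 0.0078
Qₚ = 0.0078 = Kₚ, so the system is already at equilibrium.

at equilibrium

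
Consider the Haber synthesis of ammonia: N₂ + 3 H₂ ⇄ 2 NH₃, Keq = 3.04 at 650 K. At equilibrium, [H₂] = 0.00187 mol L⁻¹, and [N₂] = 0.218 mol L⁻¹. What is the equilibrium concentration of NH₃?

At equilibrium, Keq = [NH₃]² / ([N₂]·[H₂]³) = 3.04.
([NH₃])² / ((0.218)·(0.00187)³) = 3.04
[NH₃]² = 4.33×10⁻⁹ ⇒ [NH₃] = 6.58×10⁻⁵ mol L⁻¹

[NH₃] = 6.58×10⁻⁵ mol L⁻¹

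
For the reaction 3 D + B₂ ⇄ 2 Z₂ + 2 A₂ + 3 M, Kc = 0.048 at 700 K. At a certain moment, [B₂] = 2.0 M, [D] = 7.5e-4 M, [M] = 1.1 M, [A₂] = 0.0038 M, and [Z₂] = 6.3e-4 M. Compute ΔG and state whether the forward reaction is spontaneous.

Qc = [Z₂]²·[A₂]²·[M]³ / ([D]³·[B₂]) = (6.3e-4)²·(0.0038)²·(1.1)³ / ((7.5e-4)³·(2.0)) = 0.00904
ΔG = RT ln(Qc/Kc) = (8.314 J mol⁻¹ K⁻¹)(700 K) × ln(0.00904/0.048)
   = (5.820 kJ/mol)(-1.670) = -9.72 kJ/mol
ΔG < 0, so the forward reaction is spontaneous (proceeds forward).

ΔG = -9.72 kJ/mol; the forward reaction is spontaneous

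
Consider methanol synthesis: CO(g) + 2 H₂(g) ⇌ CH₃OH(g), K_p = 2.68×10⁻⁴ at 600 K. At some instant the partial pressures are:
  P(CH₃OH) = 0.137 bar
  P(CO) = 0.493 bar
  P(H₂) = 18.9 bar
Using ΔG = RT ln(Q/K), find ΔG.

ΔG = 5.32 kJ/mol

Q_p = P(CH₃OH) / (P(CO)·P(H₂)²) = (0.137) / ((0.493)·(18.9)²) = 7.78×10⁻⁴
ΔG = RT ln(Q_p/K_p) = (8.314 J mol⁻¹ K⁻¹)(600 K) × ln(7.78×10⁻⁴/2.68×10⁻⁴)
   = (4.988 kJ/mol)(1.066) = 5.32 kJ/mol
ΔG > 0, so the forward reaction is non-spontaneous (proceeds in reverse).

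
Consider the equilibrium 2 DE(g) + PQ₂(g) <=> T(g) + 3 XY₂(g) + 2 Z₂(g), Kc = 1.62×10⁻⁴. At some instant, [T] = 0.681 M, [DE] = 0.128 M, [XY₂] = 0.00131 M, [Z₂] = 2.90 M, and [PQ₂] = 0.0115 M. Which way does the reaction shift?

in the forward direction

Qc = [T]·[XY₂]³·[Z₂]² / ([DE]²·[PQ₂]) = (0.681)·(0.00131)³·(2.90)² / ((0.128)²·(0.0115)) = 6.83×10⁻⁵
Qc = 6.83×10⁻⁵ < Kc = 1.62×10⁻⁴, so the forward reaction proceeds.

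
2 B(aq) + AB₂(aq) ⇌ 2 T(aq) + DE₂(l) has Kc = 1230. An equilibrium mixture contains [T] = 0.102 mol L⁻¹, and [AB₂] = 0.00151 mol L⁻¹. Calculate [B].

(DE₂ is a pure liquid — omitted from Kc.)
At equilibrium, Kc = [T]² / ([B]²·[AB₂]) = 1230.
(0.102)² / (([B])²·(0.00151)) = 1230
[B]² = 0.00560 ⇒ [B] = 0.0748 mol L⁻¹

[B] = 0.0748 mol L⁻¹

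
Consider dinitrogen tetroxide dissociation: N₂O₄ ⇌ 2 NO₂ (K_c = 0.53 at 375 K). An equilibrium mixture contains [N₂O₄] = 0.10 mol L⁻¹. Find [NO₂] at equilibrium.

At equilibrium, K_c = [NO₂]² / [N₂O₄] = 0.53.
([NO₂])² / (0.10) = 0.53
[NO₂]² = 0.0530 ⇒ [NO₂] = 0.23 mol L⁻¹

[NO₂] = 0.23 mol L⁻¹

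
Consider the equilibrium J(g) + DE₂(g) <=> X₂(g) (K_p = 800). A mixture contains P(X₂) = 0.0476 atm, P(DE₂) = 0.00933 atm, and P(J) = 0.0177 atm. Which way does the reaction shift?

in the forward direction

Q_p = P(X₂) / (P(J)·P(DE₂)) = (0.0476) / ((0.0177)·(0.00933)) = 288
Q_p = 288 < K_p = 800, so the forward reaction proceeds.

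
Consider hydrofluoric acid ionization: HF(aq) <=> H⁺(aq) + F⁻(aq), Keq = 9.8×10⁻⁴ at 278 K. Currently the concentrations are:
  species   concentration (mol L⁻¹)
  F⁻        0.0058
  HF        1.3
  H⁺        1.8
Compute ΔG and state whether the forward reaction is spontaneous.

Q = [H⁺]·[F⁻] / [HF] = (1.8)·(0.0058) / (1.3) = 0.00803
ΔG = RT ln(Q/Keq) = (8.314 J mol⁻¹ K⁻¹)(278 K) × ln(0.00803/9.8×10⁻⁴)
   = (2.311 kJ/mol)(2.103) = 4.86 kJ/mol
ΔG > 0, so the forward reaction is non-spontaneous (proceeds in reverse).

ΔG = 4.86 kJ/mol; the forward reaction is non-spontaneous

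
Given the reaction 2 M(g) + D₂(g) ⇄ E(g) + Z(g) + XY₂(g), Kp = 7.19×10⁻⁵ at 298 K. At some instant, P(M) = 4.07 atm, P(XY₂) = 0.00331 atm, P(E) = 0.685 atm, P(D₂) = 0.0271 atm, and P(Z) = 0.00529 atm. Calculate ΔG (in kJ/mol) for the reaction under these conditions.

Qp = P(E)·P(Z)·P(XY₂) / (P(M)²·P(D₂)) = (0.685)·(0.00529)·(0.00331) / ((4.07)²·(0.0271)) = 2.67×10⁻⁵
ΔG = RT ln(Qp/Kp) = (8.314 J mol⁻¹ K⁻¹)(298 K) × ln(2.67×10⁻⁵/7.19×10⁻⁵)
   = (2.478 kJ/mol)(-0.9906) = -2.45 kJ/mol
ΔG < 0, so the forward reaction is spontaneous (proceeds forward).

ΔG = -2.45 kJ/mol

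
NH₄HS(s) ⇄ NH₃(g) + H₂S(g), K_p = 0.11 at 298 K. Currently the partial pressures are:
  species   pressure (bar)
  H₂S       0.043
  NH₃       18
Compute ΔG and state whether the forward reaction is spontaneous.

(NH₄HS is a pure solid — omitted from Q_p.)
Q_p = P(NH₃)·P(H₂S) = (18)·(0.043) = 0.774
ΔG = RT ln(Q_p/K_p) = (8.314 J mol⁻¹ K⁻¹)(298 K) × ln(0.774/0.11)
   = (2.478 kJ/mol)(1.951) = 4.83 kJ/mol
ΔG > 0, so the forward reaction is non-spontaneous (proceeds in reverse).

ΔG = 4.83 kJ/mol; the forward reaction is non-spontaneous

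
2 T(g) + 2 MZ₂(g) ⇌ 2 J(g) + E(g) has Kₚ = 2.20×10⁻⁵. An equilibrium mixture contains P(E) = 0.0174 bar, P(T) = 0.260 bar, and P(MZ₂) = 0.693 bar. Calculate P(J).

P(J) = 0.00641 bar

At equilibrium, Kₚ = P(J)²·P(E) / (P(T)²·P(MZ₂)²) = 2.20×10⁻⁵.
(P(J))²·(0.0174) / ((0.260)²·(0.693)²) = 2.20×10⁻⁵
P(J)² = 4.10×10⁻⁵ ⇒ P(J) = 0.00641 bar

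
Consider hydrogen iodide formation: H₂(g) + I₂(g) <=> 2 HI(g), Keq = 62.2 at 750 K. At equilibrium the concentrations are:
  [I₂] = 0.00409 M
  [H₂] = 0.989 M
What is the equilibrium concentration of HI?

At equilibrium, Keq = [HI]² / ([H₂]·[I₂]) = 62.2.
([HI])² / ((0.989)·(0.00409)) = 62.2
[HI]² = 0.252 ⇒ [HI] = 0.502 M

[HI] = 0.502 M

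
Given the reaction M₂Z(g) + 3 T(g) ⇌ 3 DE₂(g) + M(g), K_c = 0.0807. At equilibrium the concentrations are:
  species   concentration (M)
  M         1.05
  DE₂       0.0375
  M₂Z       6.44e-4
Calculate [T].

At equilibrium, K_c = [DE₂]³·[M] / ([M₂Z]·[T]³) = 0.0807.
(0.0375)³·(1.05) / ((6.44e-4)·([T])³) = 0.0807
[T]³ = 1.07 ⇒ [T] = 1.02 M

[T] = 1.02 M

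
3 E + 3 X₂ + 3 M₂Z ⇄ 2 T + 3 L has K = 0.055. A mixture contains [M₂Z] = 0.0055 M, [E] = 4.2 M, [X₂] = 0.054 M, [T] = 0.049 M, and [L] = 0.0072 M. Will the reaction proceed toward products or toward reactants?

Q = [T]²·[L]³ / ([E]³·[X₂]³·[M₂Z]³) = (0.049)²·(0.0072)³ / ((4.2)³·(0.054)³·(0.0055)³) = 0.46
Q = 0.46 > K = 0.055, so the reverse reaction proceeds.

toward reactants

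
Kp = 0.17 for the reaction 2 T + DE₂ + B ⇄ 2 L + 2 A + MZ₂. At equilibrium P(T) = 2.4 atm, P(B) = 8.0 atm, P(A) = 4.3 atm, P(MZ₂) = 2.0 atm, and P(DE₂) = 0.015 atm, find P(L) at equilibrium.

P(L) = 0.056 atm

At equilibrium, Kp = P(L)²·P(A)²·P(MZ₂) / (P(T)²·P(DE₂)·P(B)) = 0.17.
(P(L))²·(4.3)²·(2.0) / ((2.4)²·(0.015)·(8.0)) = 0.17
P(L)² = 0.00318 ⇒ P(L) = 0.056 atm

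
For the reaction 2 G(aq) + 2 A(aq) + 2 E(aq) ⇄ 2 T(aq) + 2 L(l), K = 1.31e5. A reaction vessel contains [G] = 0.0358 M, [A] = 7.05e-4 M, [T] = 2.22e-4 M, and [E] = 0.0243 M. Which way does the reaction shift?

no net change (already at equilibrium)

(L is a pure liquid — omitted from Q.)
Q = [T]² / ([G]²·[A]²·[E]²) = (2.22e-4)² / ((0.0358)²·(7.05e-4)²·(0.0243)²) = 1.31e5
Q = 1.31e5 = K, so the system is already at equilibrium.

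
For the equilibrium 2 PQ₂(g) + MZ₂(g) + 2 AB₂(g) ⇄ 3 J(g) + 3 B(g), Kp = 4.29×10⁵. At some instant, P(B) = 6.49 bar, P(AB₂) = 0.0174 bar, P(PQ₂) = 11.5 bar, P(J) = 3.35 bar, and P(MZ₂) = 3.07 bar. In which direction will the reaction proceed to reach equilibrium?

toward products

Qp = P(J)³·P(B)³ / (P(PQ₂)²·P(MZ₂)·P(AB₂)²) = (3.35)³·(6.49)³ / ((11.5)²·(3.07)·(0.0174)²) = 83600
Qp = 83600 < Kp = 4.29×10⁵, so the forward reaction proceeds.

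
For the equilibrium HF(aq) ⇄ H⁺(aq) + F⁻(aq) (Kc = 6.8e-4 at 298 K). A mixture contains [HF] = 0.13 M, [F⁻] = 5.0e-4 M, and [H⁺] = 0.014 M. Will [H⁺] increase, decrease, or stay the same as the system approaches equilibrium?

Qc = [H⁺]·[F⁻] / [HF] = (0.014)·(5.0e-4) / (0.13) = 5.4e-5
Qc = 5.4e-5 < Kc = 6.8e-4: net forward reaction.
H⁺ is a product, so it increases.

increase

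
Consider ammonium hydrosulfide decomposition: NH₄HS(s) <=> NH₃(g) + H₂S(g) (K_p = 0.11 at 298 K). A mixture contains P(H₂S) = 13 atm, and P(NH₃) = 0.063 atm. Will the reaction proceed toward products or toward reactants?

toward reactants

(NH₄HS is a pure solid — omitted from Q_p.)
Q_p = P(NH₃)·P(H₂S) = (0.063)·(13) = 0.82
Q_p = 0.82 > K_p = 0.11, so the reverse reaction proceeds.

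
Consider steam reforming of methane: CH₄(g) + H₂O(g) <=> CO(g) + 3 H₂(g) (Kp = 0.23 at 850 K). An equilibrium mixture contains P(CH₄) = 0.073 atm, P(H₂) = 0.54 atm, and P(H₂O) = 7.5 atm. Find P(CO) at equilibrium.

At equilibrium, Kp = P(CO)·P(H₂)³ / (P(CH₄)·P(H₂O)) = 0.23.
(P(CO))·(0.54)³ / ((0.073)·(7.5)) = 0.23
P(CO) = 0.800 = 0.80 atm

P(CO) = 0.80 atm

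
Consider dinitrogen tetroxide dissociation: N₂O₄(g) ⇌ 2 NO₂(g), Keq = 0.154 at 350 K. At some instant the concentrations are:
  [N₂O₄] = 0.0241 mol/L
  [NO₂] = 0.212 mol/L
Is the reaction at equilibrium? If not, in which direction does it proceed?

Q = [NO₂]² / [N₂O₄] = (0.212)² / (0.0241) = 1.86
Q = 1.86 > Keq = 0.154, so the reverse reaction proceeds.

toward reactants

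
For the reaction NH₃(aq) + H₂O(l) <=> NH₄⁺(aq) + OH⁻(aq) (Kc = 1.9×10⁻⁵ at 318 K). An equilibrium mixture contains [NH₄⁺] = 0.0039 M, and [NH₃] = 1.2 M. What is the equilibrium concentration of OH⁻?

(H₂O is a pure liquid — omitted from Kc.)
At equilibrium, Kc = [NH₄⁺]·[OH⁻] / [NH₃] = 1.9×10⁻⁵.
(0.0039)·([OH⁻]) / (1.2) = 1.9×10⁻⁵
[OH⁻] = 0.00585 = 0.0058 M

[OH⁻] = 0.0058 M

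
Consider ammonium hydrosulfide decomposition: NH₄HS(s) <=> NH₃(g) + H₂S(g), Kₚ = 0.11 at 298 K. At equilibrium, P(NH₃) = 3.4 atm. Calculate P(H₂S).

(NH₄HS is a pure solid — omitted from Kₚ.)
At equilibrium, Kₚ = P(NH₃)·P(H₂S) = 0.11.
(3.4)·(P(H₂S)) = 0.11
P(H₂S) = 0.0324 = 0.032 atm

P(H₂S) = 0.032 atm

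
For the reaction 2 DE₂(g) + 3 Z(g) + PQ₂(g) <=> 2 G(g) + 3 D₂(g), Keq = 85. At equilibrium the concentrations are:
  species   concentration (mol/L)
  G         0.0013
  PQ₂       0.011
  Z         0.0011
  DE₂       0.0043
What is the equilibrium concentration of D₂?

[D₂] = 0.0024 mol/L

At equilibrium, Keq = [G]²·[D₂]³ / ([DE₂]²·[Z]³·[PQ₂]) = 85.
(0.0013)²·([D₂])³ / ((0.0043)²·(0.0011)³·(0.011)) = 85
[D₂]³ = 1.36×10⁻⁸ ⇒ [D₂] = 0.0024 mol/L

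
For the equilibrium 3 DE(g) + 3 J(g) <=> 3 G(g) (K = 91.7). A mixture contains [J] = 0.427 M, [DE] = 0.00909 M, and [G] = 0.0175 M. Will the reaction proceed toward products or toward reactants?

neither direction; the system is at equilibrium

Q = [G]³ / ([DE]³·[J]³) = (0.0175)³ / ((0.00909)³·(0.427)³) = 91.7
Q = 91.7 = K, so the system is already at equilibrium.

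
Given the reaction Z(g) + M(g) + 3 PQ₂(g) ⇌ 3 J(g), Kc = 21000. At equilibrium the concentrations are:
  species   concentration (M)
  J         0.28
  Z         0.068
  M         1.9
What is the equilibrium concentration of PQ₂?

[PQ₂] = 0.020 M

At equilibrium, Kc = [J]³ / ([Z]·[M]·[PQ₂]³) = 21000.
(0.28)³ / ((0.068)·(1.9)·([PQ₂])³) = 21000
[PQ₂]³ = 8.09×10⁻⁶ ⇒ [PQ₂] = 0.020 M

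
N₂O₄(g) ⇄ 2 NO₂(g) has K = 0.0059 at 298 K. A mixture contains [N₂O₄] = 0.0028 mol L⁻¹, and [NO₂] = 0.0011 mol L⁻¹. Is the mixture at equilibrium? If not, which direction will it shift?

Q = [NO₂]² / [N₂O₄] = (0.0011)² / (0.0028) = 4.3×10⁻⁴
Q = 4.3×10⁻⁴ < K = 0.0059: net forward reaction.

no; Q < K, reaction proceeds forward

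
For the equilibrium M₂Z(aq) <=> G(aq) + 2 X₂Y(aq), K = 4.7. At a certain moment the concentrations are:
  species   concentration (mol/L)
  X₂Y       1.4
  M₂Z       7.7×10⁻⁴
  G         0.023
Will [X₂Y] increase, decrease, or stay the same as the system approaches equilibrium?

decrease

Q = [G]·[X₂Y]² / [M₂Z] = (0.023)·(1.4)² / (7.7×10⁻⁴) = 59
Q = 59 > K = 4.7: net reverse reaction.
X₂Y is a product, so it decreases.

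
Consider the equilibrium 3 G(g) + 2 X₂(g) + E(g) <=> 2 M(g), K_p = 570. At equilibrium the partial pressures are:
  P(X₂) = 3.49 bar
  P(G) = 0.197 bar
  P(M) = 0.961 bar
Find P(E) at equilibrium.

At equilibrium, K_p = P(M)² / (P(G)³·P(X₂)²·P(E)) = 570.
(0.961)² / ((0.197)³·(3.49)²·(P(E))) = 570
P(E) = 0.0174 bar

P(E) = 0.0174 bar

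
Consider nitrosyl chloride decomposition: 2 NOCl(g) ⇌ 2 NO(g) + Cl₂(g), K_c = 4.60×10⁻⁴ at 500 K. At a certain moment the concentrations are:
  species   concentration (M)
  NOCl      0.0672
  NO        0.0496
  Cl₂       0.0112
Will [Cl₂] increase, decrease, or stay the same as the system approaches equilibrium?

decrease

Q_c = [NO]²·[Cl₂] / [NOCl]² = (0.0496)²·(0.0112) / (0.0672)² = 0.00610
Q_c = 0.00610 > K_c = 4.60×10⁻⁴: net reverse reaction.
Cl₂ is a product, so it decreases.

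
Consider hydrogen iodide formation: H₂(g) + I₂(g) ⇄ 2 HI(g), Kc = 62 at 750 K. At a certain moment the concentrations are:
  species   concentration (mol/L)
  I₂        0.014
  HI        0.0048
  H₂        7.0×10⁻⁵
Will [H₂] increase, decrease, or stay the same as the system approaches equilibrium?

decrease

Qc = [HI]² / ([H₂]·[I₂]) = (0.0048)² / ((7.0×10⁻⁵)·(0.014)) = 24
Qc = 24 < Kc = 62: net forward reaction.
H₂ is a reactant, so it decreases.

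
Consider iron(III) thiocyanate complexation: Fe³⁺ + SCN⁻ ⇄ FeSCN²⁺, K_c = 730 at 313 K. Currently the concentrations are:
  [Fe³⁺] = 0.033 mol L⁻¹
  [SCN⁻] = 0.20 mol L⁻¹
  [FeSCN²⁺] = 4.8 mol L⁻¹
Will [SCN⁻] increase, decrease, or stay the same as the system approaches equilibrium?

stay the same

Q_c = [FeSCN²⁺] / ([Fe³⁺]·[SCN⁻]) = (4.8) / ((0.033)·(0.20)) = 730
Q_c = 730 = K_c; the system is at equilibrium.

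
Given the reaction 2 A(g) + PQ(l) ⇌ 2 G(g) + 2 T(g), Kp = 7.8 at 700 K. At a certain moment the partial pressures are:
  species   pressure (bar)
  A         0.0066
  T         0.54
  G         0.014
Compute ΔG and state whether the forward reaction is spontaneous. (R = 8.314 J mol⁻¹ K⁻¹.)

ΔG = -10.4 kJ/mol; the forward reaction is spontaneous

(PQ is a pure liquid — omitted from Qp.)
Qp = P(G)²·P(T)² / P(A)² = (0.014)²·(0.54)² / (0.0066)² = 1.31
ΔG = RT ln(Qp/Kp) = (8.314 J mol⁻¹ K⁻¹)(700 K) × ln(1.31/7.8)
   = (5.820 kJ/mol)(-1.784) = -10.4 kJ/mol
ΔG < 0, so the forward reaction is spontaneous (proceeds forward).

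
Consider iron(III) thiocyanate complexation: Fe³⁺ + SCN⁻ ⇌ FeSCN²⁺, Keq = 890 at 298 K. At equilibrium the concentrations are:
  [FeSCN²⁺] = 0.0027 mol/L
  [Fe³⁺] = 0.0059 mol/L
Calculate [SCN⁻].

At equilibrium, Keq = [FeSCN²⁺] / ([Fe³⁺]·[SCN⁻]) = 890.
(0.0027) / ((0.0059)·([SCN⁻])) = 890
[SCN⁻] = 5.14×10⁻⁴ = 5.1×10⁻⁴ mol/L

[SCN⁻] = 5.1×10⁻⁴ mol/L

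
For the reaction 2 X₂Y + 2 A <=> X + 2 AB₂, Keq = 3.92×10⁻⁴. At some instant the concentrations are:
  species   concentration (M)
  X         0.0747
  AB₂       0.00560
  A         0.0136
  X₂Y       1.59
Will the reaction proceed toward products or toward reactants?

Q = [X]·[AB₂]² / ([X₂Y]²·[A]²) = (0.0747)·(0.00560)² / ((1.59)²·(0.0136)²) = 0.00501
Q = 0.00501 > Keq = 3.92×10⁻⁴, so the reverse reaction proceeds.

toward reactants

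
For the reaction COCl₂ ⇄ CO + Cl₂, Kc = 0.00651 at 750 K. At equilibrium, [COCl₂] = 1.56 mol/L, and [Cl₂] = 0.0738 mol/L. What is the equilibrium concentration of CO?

At equilibrium, Kc = [CO]·[Cl₂] / [COCl₂] = 0.00651.
([CO])·(0.0738) / (1.56) = 0.00651
[CO] = 0.138 mol/L

[CO] = 0.138 mol/L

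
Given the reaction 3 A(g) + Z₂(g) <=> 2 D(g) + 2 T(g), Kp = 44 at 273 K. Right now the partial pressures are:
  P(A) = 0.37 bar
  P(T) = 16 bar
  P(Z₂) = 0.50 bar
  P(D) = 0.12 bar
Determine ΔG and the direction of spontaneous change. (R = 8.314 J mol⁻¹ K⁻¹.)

ΔG = 2.72 kJ/mol; the forward reaction is non-spontaneous

Qp = P(D)²·P(T)² / (P(A)³·P(Z₂)) = (0.12)²·(16)² / ((0.37)³·(0.50)) = 146
ΔG = RT ln(Qp/Kp) = (8.314 J mol⁻¹ K⁻¹)(273 K) × ln(146/44)
   = (2.270 kJ/mol)(1.199) = 2.72 kJ/mol
ΔG > 0, so the forward reaction is non-spontaneous (proceeds in reverse).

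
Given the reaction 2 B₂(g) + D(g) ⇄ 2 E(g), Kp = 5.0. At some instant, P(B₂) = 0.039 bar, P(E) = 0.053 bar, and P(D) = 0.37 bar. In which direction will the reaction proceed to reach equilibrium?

Qp = P(E)² / (P(B₂)²·P(D)) = (0.053)² / ((0.039)²·(0.37)) = 5.0
Qp = 5.0 = Kp, so the system is already at equilibrium.

at equilibrium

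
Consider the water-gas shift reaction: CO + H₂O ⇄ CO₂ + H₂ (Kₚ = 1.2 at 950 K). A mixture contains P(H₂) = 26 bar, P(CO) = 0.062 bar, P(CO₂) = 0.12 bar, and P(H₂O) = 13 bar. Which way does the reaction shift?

Qₚ = P(CO₂)·P(H₂) / (P(CO)·P(H₂O)) = (0.12)·(26) / ((0.062)·(13)) = 3.9
Qₚ = 3.9 > Kₚ = 1.2, so the reverse reaction proceeds.

reverse (toward reactants)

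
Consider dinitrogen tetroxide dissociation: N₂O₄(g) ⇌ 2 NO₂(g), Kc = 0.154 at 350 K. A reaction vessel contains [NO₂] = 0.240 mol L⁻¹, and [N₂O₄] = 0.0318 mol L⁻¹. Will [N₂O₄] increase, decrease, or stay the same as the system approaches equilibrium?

Qc = [NO₂]² / [N₂O₄] = (0.240)² / (0.0318) = 1.81
Qc = 1.81 > Kc = 0.154: net reverse reaction.
N₂O₄ is a reactant, so it increases.

increase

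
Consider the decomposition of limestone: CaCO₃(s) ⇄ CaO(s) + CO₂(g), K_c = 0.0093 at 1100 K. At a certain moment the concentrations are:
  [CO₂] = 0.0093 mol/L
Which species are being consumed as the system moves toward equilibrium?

none (at equilibrium)

(CaCO₃, CaO are pure solids — omitted from Q_c.)
Q_c = [CO₂] = 0.0093
Q_c = 0.0093 = K_c; the system is at equilibrium.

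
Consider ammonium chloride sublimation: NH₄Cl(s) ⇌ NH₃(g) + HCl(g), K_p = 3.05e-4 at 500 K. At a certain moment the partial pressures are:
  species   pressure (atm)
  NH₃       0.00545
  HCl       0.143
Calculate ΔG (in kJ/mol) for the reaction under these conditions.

ΔG = 3.90 kJ/mol

(NH₄Cl is a pure solid — omitted from Q_p.)
Q_p = P(NH₃)·P(HCl) = (0.00545)·(0.143) = 7.79e-4
ΔG = RT ln(Q_p/K_p) = (8.314 J mol⁻¹ K⁻¹)(500 K) × ln(7.79e-4/3.05e-4)
   = (4.157 kJ/mol)(0.9377) = 3.90 kJ/mol
ΔG > 0, so the forward reaction is non-spontaneous (proceeds in reverse).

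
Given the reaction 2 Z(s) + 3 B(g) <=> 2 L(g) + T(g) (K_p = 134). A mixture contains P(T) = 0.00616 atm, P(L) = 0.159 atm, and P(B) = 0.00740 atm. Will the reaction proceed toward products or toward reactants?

toward reactants

(Z is a pure solid — omitted from Q_p.)
Q_p = P(L)²·P(T) / P(B)³ = (0.159)²·(0.00616) / (0.00740)³ = 384
Q_p = 384 > K_p = 134, so the reverse reaction proceeds.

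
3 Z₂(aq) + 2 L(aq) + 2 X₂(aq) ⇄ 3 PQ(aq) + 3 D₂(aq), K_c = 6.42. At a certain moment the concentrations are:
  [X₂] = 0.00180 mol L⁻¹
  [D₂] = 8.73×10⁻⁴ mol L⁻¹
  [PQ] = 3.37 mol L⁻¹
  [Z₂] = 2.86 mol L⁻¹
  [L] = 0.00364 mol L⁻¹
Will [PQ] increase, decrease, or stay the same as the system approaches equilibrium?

decrease

Q_c = [PQ]³·[D₂]³ / ([Z₂]³·[L]²·[X₂]²) = (3.37)³·(8.73×10⁻⁴)³ / ((2.86)³·(0.00364)²·(0.00180)²) = 25.4
Q_c = 25.4 > K_c = 6.42: net reverse reaction.
PQ is a product, so it decreases.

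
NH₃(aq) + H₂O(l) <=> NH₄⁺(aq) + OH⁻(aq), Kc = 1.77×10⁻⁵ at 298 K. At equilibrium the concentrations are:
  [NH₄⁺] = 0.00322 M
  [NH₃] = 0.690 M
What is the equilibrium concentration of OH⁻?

(H₂O is a pure liquid — omitted from Kc.)
At equilibrium, Kc = [NH₄⁺]·[OH⁻] / [NH₃] = 1.77×10⁻⁵.
(0.00322)·([OH⁻]) / (0.690) = 1.77×10⁻⁵
[OH⁻] = 0.00379 M

[OH⁻] = 0.00379 M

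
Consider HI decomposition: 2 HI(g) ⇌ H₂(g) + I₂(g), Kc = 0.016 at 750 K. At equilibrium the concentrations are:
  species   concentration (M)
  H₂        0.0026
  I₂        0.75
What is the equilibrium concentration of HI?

At equilibrium, Kc = [H₂]·[I₂] / [HI]² = 0.016.
(0.0026)·(0.75) / ([HI])² = 0.016
[HI]² = 0.122 ⇒ [HI] = 0.35 M

[HI] = 0.35 M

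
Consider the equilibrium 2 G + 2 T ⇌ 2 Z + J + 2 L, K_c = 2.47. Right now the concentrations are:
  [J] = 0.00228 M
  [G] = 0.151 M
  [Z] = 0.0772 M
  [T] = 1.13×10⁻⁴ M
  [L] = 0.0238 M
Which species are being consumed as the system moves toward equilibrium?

Z, J, L (products)

Q_c = [Z]²·[J]·[L]² / ([G]²·[T]²) = (0.0772)²·(0.00228)·(0.0238)² / ((0.151)²·(1.13×10⁻⁴)²) = 26.4
Q_c = 26.4 > K_c = 2.47: net reverse reaction.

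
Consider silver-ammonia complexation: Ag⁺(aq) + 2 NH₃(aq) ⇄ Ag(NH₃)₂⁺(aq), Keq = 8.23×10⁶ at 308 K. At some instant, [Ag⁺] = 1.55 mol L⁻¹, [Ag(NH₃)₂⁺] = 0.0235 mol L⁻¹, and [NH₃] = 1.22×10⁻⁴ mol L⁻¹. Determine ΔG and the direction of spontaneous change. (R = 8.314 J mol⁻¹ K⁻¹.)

ΔG = -5.35 kJ/mol; the forward reaction is spontaneous

Q = [Ag(NH₃)₂⁺] / ([Ag⁺]·[NH₃]²) = (0.0235) / ((1.55)·(1.22×10⁻⁴)²) = 1.02×10⁶
ΔG = RT ln(Q/Keq) = (8.314 J mol⁻¹ K⁻¹)(308 K) × ln(1.02×10⁶/8.23×10⁶)
   = (2.561 kJ/mol)(-2.088) = -5.35 kJ/mol
ΔG < 0, so the forward reaction is spontaneous (proceeds forward).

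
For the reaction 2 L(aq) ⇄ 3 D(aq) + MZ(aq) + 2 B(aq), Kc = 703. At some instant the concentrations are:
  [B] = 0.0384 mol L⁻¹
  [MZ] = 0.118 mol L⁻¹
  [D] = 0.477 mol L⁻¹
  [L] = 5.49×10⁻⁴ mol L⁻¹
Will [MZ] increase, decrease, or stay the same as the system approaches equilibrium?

increase

Qc = [D]³·[MZ]·[B]² / [L]² = (0.477)³·(0.118)·(0.0384)² / (5.49×10⁻⁴)² = 62.7
Qc = 62.7 < Kc = 703: net forward reaction.
MZ is a product, so it increases.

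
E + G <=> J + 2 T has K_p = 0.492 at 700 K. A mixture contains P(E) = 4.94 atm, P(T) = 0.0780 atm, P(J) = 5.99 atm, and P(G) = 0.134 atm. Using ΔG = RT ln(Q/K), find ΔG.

Q_p = P(J)·P(T)² / (P(E)·P(G)) = (5.99)·(0.0780)² / ((4.94)·(0.134)) = 0.0551
ΔG = RT ln(Q_p/K_p) = (8.314 J mol⁻¹ K⁻¹)(700 K) × ln(0.0551/0.492)
   = (5.820 kJ/mol)(-2.189) = -12.7 kJ/mol
ΔG < 0, so the forward reaction is spontaneous (proceeds forward).

ΔG = -12.7 kJ/mol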